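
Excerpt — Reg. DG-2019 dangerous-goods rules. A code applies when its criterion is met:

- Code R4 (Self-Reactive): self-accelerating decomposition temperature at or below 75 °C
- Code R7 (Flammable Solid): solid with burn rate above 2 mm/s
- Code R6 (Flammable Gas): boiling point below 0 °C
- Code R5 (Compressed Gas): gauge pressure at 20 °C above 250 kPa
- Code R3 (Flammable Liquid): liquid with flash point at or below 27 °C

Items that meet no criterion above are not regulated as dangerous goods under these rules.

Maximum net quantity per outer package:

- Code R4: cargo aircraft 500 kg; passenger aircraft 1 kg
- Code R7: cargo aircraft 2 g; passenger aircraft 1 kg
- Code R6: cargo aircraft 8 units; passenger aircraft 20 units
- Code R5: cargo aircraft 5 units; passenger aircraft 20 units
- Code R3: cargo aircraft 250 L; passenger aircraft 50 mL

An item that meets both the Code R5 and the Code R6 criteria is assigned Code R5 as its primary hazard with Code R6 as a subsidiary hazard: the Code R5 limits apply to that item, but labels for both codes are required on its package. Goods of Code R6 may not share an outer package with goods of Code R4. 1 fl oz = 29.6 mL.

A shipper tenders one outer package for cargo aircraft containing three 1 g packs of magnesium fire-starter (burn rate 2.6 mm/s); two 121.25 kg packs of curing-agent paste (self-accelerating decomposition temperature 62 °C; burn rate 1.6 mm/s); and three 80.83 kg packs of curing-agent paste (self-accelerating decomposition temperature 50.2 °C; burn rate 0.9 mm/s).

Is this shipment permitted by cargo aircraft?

No

Magnesium fire-starter: burn rate 2.6 mm/s > 2 mm/s → Code R7 (Flammable Solid).
Self-accelerating decomposition temperature 62 °C meets the Code R4 criterion (Self-Reactive), so the curing-agent paste is Code R4.
Self-accelerating decomposition temperature 50.2 °C meets the Code R4 criterion (Self-Reactive), so the curing-agent paste is Code R4.
Code R4 net quantity: (two 121.25 kg packs = 242.5 kg) + (three 80.83 kg packs = 242.49 kg) = 484.99 kg.
484.99 kg is within the cargo aircraft limit of 500 kg for Code R4.
Code R7 quantity: three 1 g packs = 3 g.
3 g > 2 g (cargo aircraft limit, Code R7) — over the limit.
The segregation rule (Code R6 with Code R4) does not apply to Code R4 with Code R7.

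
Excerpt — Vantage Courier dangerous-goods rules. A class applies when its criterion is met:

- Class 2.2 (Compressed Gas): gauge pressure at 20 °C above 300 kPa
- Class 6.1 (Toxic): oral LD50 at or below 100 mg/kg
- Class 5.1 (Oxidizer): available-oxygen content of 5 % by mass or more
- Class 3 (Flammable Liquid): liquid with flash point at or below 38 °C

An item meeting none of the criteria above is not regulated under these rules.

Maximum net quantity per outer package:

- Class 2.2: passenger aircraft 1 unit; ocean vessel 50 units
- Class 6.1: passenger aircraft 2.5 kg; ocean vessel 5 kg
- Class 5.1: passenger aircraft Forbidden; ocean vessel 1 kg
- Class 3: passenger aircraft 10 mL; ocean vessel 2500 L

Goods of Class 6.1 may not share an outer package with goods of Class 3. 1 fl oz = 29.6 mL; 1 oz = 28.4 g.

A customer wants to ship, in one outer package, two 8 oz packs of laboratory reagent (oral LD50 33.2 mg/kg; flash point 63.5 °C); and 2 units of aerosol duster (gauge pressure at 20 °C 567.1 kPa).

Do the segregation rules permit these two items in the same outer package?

With oral LD50 33.2 mg/kg (≤ 100 mg/kg), the laboratory reagent falls in Class 6.1.
Gauge pressure at 20 °C 567.1 kPa meets the Class 2.2 criterion (Compressed Gas), so the aerosol duster is Class 2.2.
No segregation rule bars Class 6.1 with Class 2.2.

Yes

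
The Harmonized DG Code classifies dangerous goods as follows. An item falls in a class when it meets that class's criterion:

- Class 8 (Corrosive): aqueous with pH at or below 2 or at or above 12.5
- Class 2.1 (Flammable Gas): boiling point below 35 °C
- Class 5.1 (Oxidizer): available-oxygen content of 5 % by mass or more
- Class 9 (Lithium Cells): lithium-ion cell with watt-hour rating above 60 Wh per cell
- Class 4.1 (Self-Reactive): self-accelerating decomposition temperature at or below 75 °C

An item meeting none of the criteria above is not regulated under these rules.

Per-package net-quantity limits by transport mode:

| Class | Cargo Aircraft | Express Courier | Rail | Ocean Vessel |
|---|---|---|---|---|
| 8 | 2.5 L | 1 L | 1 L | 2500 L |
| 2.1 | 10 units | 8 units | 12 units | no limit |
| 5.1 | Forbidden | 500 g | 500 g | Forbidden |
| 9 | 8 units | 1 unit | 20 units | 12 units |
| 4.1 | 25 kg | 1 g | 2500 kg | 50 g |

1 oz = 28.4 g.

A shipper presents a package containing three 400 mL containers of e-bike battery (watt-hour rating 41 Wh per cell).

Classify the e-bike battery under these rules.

watt-hour rating 41 Wh per cell is not above 60 Wh per cell, so Class 9 does not apply.
No criterion is met, so the item is not regulated.

Not regulated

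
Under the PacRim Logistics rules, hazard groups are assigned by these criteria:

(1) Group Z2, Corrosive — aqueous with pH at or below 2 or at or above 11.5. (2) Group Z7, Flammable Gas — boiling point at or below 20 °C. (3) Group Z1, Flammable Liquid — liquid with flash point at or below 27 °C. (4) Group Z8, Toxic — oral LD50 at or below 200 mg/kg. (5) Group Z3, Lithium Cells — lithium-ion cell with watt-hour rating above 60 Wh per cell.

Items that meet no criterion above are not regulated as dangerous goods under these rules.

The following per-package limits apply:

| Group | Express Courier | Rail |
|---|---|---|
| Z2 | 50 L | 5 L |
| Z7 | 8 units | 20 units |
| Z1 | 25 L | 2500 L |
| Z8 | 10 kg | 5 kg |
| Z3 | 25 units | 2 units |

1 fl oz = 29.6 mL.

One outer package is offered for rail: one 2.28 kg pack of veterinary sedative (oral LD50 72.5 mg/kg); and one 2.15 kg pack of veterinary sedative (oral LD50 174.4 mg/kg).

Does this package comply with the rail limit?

Yes

With oral LD50 72.5 mg/kg (≤ 200 mg/kg), the veterinary sedative falls in Group Z8.
The veterinary sedative has oral LD50 174.4 mg/kg, which is ≤ 200 mg/kg, so it is Group Z8 (Toxic).
Group Z8 net quantity: 2.28 kg + 2.15 kg = 4.43 kg.
4.43 kg ≤ 5 kg (rail limit, Group Z8) — within limit.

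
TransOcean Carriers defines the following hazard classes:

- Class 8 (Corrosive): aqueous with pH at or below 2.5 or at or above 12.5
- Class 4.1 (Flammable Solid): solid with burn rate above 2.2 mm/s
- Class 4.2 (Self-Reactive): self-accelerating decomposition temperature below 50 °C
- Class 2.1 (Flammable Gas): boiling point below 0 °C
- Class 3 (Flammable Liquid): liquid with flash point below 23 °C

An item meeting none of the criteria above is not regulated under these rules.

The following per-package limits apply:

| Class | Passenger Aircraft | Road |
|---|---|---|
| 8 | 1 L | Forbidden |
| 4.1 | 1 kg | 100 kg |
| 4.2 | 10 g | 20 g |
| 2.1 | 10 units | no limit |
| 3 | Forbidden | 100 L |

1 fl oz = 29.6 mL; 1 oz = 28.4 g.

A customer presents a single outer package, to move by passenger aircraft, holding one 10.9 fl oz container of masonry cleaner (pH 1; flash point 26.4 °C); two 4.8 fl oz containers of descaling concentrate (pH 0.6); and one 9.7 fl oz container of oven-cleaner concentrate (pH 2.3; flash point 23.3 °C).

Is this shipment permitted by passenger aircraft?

Yes

The masonry cleaner has pH 1, which is ≤ 2.5, so it is Class 8 (Corrosive).
pH 0.6 meets the Class 8 criterion (Corrosive), so the descaling concentrate is Class 8.
pH 2.3 meets the Class 8 criterion (Corrosive), so the oven-cleaner concentrate is Class 8.
Class 8 net quantity: (one 10.9 fl oz container = 322.64 mL) + (two 4.8 fl oz containers = 284.16 mL) + (one 9.7 fl oz container = 287.12 mL) = 893.92 mL.
893.92 mL ≤ 1 L (passenger aircraft limit, Class 8) — within limit.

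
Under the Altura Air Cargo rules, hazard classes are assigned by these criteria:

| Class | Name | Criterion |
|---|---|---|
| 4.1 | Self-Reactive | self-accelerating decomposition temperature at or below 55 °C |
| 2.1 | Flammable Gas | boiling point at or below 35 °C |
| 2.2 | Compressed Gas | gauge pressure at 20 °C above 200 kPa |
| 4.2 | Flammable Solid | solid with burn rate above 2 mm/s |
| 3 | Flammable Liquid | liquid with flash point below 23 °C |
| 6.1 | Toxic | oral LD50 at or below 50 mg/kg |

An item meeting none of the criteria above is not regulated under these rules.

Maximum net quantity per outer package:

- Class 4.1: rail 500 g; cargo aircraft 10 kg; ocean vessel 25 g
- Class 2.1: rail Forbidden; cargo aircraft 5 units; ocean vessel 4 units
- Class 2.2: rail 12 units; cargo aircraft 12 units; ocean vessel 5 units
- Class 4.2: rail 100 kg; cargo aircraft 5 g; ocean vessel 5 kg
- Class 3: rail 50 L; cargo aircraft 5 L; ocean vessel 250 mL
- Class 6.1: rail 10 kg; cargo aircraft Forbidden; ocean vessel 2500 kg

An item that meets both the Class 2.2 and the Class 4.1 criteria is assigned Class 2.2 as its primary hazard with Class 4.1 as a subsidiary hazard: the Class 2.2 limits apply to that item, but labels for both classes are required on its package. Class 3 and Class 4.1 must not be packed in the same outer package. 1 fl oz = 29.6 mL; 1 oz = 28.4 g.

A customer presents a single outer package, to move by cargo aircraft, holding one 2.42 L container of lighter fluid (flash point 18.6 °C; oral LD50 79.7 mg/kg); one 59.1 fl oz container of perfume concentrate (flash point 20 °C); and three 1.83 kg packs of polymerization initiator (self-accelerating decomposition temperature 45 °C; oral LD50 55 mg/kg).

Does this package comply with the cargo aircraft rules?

No

Flash point 18.6 °C meets the Class 3 criterion (Flammable Liquid), so the lighter fluid is Class 3.
With flash point 20 °C (< 23 °C), the perfume concentrate falls in Class 3.
With self-accelerating decomposition temperature 45 °C (≤ 55 °C), the polymerization initiator falls in Class 4.1.
Total Class 3: 2.42 L + (one 59.1 fl oz container = 1749.36 mL) = 4169.36 mL.
4169.36 mL is within the cargo aircraft limit of 5 L for Class 3.
Class 4.1 quantity: three 1.83 kg packs = 5.49 kg.
5.49 kg is within the cargo aircraft limit of 10 kg for Class 4.1.
Class 3 and Class 4.1 may not share an outer package.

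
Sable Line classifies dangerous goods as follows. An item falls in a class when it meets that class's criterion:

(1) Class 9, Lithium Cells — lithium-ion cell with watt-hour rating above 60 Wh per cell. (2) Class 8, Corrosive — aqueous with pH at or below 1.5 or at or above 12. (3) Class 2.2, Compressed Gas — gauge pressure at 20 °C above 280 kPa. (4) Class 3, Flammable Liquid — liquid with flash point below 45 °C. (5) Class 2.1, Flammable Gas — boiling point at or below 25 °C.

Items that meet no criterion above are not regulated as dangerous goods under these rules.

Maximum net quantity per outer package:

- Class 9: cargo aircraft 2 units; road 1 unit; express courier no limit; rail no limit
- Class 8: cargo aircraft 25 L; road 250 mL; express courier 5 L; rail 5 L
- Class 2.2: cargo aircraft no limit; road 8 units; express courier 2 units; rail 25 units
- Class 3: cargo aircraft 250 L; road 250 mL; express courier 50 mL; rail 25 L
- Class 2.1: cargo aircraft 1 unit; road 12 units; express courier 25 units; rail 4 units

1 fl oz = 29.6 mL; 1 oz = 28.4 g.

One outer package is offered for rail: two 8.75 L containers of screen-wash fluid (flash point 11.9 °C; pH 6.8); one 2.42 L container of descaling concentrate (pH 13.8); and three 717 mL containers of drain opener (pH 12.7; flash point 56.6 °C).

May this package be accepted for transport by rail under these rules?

Yes

With flash point 11.9 °C (< 45 °C), the screen-wash fluid falls in Class 3.
Descaling concentrate: pH 13.8 ≥ 12 → Class 8 (Corrosive).
With pH 12.7 (≥ 12), the drain opener falls in Class 8.
Class 8 net quantity: 2.42 L + (three 717 mL containers = 2.151 L) = 4.571 L.
That is within the Class 8 rail limit of 5 L.
Class 3 quantity: two 8.75 L containers = 17.5 L.
17.5 L is within the rail limit of 25 L for Class 3.
Every hazard class is within its rail limit and no segregation rule is violated.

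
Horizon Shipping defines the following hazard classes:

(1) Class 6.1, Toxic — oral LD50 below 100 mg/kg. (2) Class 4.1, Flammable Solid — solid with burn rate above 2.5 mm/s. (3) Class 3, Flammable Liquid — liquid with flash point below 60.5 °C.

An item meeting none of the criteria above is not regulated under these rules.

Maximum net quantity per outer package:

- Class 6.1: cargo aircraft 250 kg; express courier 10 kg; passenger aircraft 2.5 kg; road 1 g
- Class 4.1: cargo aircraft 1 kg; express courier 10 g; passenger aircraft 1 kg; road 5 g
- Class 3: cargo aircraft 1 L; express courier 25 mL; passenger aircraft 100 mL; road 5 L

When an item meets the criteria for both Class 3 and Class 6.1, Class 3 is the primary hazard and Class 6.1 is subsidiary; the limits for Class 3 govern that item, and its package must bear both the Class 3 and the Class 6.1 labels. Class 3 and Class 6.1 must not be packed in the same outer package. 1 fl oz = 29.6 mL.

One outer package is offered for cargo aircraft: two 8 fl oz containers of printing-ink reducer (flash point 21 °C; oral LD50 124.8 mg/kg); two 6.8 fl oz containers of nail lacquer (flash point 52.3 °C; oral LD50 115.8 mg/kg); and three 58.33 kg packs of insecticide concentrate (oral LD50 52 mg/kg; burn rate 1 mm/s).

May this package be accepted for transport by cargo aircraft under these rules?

Flash point 21 °C meets the Class 3 criterion (Flammable Liquid), so the printing-ink reducer is Class 3.
With flash point 52.3 °C (< 60.5 °C), the nail lacquer falls in Class 3.
Insecticide concentrate: oral LD50 52 mg/kg < 100 mg/kg → Class 6.1 (Toxic).
Total Class 3: (two 8 fl oz containers = 473.6 mL) + (two 6.8 fl oz containers = 402.56 mL) = 876.16 mL.
876.16 mL is within the cargo aircraft limit of 1 L for Class 3.
Class 6.1 quantity: three 58.33 kg packs = 174.99 kg.
174.99 kg ≤ 250 kg (cargo aircraft limit, Class 6.1) — within limit.
Class 3 and Class 6.1 may not share an outer package.

No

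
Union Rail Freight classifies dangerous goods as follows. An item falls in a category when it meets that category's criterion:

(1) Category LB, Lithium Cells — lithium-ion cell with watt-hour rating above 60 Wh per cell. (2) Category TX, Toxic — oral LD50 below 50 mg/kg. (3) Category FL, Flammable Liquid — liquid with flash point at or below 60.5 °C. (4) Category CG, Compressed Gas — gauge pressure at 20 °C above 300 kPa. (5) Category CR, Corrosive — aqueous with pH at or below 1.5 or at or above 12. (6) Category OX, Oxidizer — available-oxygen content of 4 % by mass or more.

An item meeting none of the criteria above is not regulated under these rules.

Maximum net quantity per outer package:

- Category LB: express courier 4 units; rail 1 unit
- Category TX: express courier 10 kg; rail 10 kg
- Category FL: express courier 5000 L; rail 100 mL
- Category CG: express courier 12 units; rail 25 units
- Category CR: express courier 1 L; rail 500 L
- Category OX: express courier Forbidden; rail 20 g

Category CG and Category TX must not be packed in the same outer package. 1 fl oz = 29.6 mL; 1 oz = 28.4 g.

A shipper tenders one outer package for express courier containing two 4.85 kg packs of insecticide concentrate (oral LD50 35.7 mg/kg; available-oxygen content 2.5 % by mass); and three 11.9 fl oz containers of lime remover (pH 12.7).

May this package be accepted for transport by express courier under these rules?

The insecticide concentrate has oral LD50 35.7 mg/kg, which is < 50 mg/kg, so it is Category TX (Toxic).
Lime remover: pH 12.7 ≥ 12 → Category CR (Corrosive).
Category CR quantity: three 11.9 fl oz containers = 1056.72 mL.
1056.72 mL > 1 L (express courier limit, Category CR) — over the limit.
Category TX quantity: two 4.85 kg packs = 9.7 kg.
That is within the Category TX express courier limit of 10 kg.
The segregation rule (Category CG with Category TX) does not apply to Category CR with Category TX.

No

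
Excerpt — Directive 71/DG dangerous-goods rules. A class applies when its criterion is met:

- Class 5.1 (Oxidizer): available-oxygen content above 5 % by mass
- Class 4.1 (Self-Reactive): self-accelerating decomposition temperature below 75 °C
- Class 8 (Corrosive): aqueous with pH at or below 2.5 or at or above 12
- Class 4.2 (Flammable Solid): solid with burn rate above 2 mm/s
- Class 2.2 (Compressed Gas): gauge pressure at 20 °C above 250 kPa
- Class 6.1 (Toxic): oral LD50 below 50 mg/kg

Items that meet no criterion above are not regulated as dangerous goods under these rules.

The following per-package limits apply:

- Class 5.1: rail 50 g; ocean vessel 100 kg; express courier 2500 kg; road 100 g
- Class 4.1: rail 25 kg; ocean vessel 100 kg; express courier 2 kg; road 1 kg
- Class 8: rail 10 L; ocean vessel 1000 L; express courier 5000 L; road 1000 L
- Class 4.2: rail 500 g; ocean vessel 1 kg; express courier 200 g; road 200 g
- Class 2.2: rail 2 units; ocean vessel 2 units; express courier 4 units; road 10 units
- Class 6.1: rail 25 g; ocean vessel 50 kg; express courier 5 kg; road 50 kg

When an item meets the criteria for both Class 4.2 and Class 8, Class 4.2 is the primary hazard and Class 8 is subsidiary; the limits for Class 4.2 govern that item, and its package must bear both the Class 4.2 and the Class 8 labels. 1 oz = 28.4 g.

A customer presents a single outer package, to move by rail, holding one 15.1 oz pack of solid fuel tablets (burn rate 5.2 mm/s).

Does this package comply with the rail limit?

Yes

The solid fuel tablets have burn rate 5.2 mm/s, which is > 2 mm/s, so they are Class 4.2 (Flammable Solid).
Class 4.2 quantity: one 15.1 oz pack = 428.84 g.
That is within the Class 4.2 rail limit of 500 g.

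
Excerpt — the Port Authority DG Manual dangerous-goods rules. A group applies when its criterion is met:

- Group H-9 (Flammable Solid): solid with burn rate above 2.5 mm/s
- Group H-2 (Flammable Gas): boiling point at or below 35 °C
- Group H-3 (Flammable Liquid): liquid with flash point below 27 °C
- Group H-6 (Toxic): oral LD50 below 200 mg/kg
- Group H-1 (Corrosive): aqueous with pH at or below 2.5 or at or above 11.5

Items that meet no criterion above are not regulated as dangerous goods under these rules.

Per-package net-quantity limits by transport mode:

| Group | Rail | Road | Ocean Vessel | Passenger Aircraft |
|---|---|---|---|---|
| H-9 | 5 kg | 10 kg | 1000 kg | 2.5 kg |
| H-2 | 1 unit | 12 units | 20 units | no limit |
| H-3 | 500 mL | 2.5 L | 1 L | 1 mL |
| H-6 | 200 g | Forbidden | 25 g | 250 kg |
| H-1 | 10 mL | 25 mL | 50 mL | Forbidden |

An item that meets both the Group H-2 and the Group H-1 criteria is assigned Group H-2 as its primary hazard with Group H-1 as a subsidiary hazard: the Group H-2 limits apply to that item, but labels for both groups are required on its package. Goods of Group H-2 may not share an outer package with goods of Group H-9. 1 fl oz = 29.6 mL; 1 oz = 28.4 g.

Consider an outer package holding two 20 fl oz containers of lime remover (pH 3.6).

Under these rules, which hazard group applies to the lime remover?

Not regulated

pH 3.6 is between 2.5 and 11.5, so Group H-1 does not apply.
No criterion is met, so the item is not regulated.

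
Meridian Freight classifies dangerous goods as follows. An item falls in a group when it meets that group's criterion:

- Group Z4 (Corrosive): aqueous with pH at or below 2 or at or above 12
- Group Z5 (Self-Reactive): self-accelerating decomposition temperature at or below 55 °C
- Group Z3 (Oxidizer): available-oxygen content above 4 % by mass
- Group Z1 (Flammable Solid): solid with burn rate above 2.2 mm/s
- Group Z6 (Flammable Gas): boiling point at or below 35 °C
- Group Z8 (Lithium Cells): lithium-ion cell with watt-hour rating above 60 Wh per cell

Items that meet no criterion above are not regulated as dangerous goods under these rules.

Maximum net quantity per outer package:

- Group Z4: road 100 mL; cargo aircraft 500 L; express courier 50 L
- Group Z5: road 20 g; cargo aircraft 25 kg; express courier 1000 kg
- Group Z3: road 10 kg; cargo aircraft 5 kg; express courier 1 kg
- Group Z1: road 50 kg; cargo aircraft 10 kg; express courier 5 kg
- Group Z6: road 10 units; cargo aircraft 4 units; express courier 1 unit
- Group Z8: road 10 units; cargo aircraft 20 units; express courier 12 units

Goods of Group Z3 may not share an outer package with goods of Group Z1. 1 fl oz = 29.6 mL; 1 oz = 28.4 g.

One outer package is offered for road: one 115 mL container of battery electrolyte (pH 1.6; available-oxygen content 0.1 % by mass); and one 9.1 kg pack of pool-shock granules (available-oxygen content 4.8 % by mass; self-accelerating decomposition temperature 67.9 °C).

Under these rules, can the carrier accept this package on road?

No

Battery electrolyte: pH 1.6 ≤ 2 → Group Z4 (Corrosive).
Pool-shock granules: available-oxygen content 4.8 % by mass > 4 % by mass → Group Z3 (Oxidizer).
Group Z4 quantity: 115 mL.
115 mL exceeds the road limit of 100 mL for Group Z4.
Group Z3 quantity: 9.1 kg.
9.1 kg is within the road limit of 10 kg for Group Z3.
The segregation rule (Group Z3 with Group Z1) does not apply to Group Z4 with Group Z3.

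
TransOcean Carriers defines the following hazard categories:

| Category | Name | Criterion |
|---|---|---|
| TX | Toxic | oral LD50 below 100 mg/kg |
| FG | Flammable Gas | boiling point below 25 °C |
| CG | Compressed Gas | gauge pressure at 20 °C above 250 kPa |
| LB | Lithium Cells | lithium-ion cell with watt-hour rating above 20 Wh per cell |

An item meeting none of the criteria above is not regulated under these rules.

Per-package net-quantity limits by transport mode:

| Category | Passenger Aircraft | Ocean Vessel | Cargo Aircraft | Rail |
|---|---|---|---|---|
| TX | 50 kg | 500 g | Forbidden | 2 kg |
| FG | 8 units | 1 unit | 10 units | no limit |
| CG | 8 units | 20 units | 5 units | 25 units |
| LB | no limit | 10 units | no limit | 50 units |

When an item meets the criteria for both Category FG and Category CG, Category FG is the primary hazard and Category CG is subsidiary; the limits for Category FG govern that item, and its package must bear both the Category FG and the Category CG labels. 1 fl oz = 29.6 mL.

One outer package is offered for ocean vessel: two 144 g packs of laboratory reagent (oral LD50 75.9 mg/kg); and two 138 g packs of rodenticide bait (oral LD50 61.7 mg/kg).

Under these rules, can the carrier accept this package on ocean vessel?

With oral LD50 75.9 mg/kg (< 100 mg/kg), the laboratory reagent falls in Category TX.
With oral LD50 61.7 mg/kg (< 100 mg/kg), the rodenticide bait falls in Category TX.
Total Category TX: (two 144 g packs = 288 g) + (two 138 g packs = 276 g) = 564 g.
That exceeds the Category TX ocean vessel limit of 500 g.

No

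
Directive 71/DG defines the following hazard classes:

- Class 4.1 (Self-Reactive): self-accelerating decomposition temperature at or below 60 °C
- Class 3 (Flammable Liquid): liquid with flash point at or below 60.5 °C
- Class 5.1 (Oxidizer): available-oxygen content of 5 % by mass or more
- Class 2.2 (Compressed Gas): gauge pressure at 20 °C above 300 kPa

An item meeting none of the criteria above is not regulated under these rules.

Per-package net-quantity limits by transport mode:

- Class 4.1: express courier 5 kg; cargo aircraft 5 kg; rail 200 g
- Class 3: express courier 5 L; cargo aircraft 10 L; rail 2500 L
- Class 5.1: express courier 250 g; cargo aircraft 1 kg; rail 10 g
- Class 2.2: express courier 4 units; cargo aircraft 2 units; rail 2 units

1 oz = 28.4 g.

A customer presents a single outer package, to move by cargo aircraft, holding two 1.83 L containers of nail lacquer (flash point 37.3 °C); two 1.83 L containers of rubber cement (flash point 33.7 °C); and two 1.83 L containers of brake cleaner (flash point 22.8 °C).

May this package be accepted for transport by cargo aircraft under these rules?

No

With flash point 37.3 °C (≤ 60.5 °C), the nail lacquer falls in Class 3.
With flash point 33.7 °C (≤ 60.5 °C), the rubber cement falls in Class 3.
Brake cleaner: flash point 22.8 °C ≤ 60.5 °C → Class 3 (Flammable Liquid).
Total Class 3: (two 1.83 L containers = 3.66 L) + (two 1.83 L containers = 3.66 L) + (two 1.83 L containers = 3.66 L) = 10.98 L.
10.98 L exceeds the cargo aircraft limit of 10 L for Class 3.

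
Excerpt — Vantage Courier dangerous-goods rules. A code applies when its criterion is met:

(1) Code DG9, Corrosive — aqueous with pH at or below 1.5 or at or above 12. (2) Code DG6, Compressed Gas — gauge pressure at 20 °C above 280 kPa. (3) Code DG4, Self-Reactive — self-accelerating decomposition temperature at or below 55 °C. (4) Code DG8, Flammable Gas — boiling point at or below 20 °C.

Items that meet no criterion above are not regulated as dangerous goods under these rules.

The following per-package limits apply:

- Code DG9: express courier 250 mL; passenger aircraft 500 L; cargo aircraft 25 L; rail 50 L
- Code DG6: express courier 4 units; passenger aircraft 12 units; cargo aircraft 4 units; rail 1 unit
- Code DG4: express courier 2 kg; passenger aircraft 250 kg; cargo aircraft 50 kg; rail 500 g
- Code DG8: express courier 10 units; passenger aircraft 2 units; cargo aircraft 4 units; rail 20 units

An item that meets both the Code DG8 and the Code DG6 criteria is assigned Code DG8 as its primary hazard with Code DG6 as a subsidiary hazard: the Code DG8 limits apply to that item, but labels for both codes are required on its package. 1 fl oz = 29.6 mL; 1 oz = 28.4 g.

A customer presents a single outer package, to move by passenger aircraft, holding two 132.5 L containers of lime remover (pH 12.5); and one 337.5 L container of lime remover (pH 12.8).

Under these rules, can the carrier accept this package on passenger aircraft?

pH 12.5 meets the Code DG9 criterion (Corrosive), so the lime remover is Code DG9.
pH 12.8 meets the Code DG9 criterion (Corrosive), so the lime remover is Code DG9.
Code DG9 net quantity: (two 132.5 L containers = 265 L) + 337.5 L = 602.5 L.
602.5 L > 500 L (passenger aircraft limit, Code DG9) — over the limit.

No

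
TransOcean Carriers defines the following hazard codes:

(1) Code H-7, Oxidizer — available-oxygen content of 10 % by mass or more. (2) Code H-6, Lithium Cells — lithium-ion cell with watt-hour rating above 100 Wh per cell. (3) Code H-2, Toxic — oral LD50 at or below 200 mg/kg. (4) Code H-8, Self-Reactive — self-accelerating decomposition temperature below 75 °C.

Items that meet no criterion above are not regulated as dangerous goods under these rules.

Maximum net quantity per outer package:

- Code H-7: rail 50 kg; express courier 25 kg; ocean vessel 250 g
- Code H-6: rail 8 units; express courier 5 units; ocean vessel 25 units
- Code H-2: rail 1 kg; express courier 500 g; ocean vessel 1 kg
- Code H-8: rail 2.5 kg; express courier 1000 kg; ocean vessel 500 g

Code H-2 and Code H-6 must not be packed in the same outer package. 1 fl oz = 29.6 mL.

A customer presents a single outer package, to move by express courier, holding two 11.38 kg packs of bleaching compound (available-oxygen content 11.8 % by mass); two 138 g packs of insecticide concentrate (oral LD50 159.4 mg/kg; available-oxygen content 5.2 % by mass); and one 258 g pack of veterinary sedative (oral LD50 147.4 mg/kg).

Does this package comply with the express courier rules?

No

With available-oxygen content 11.8 % by mass (≥ 10 % by mass), the bleaching compound falls in Code H-7.
Oral LD50 159.4 mg/kg meets the Code H-2 criterion (Toxic), so the insecticide concentrate is Code H-2.
With oral LD50 147.4 mg/kg (≤ 200 mg/kg), the veterinary sedative falls in Code H-2.
Total Code H-2: (two 138 g packs = 276 g) + 258 g = 534 g.
534 g exceeds the express courier limit of 500 g for Code H-2.
Code H-7 quantity: two 11.38 kg packs = 22.76 kg.
That is within the Code H-7 express courier limit of 25 kg.
The segregation rule (Code H-2 with Code H-6) does not apply to Code H-2 with Code H-7.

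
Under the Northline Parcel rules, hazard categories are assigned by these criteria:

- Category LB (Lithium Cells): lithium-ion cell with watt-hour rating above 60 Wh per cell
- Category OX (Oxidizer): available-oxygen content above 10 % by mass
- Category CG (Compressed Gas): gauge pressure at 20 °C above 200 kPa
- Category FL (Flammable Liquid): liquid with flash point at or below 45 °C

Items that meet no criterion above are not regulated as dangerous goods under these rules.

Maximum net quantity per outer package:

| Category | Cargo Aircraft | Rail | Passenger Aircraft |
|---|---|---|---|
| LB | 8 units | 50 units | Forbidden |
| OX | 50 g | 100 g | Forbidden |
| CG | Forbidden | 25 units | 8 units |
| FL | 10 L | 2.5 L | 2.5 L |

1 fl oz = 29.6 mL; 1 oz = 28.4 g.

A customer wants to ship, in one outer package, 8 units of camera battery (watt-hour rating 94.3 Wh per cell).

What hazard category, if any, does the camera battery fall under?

Camera battery: watt-hour rating 94.3 Wh per cell > 60 Wh per cell → Category LB (Lithium Cells).

Category LB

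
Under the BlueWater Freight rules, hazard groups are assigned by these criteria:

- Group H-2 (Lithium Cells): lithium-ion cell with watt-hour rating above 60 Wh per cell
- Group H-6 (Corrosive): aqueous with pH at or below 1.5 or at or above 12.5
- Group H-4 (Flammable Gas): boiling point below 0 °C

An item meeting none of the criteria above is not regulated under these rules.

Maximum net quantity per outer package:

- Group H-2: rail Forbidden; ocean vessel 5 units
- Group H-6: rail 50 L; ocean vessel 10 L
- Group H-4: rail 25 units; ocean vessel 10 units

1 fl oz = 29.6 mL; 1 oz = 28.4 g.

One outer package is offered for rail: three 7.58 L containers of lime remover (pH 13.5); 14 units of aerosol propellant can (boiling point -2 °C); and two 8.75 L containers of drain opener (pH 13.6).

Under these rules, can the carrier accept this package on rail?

Yes

The lime remover has pH 13.5, which is ≥ 12.5, so it is Group H-6 (Corrosive).
Boiling point -2 °C meets the Group H-4 criterion (Flammable Gas), so the aerosol propellant can is Group H-4.
pH 13.6 meets the Group H-6 criterion (Corrosive), so the drain opener is Group H-6.
Group H-6 net quantity: (three 7.58 L containers = 22.74 L) + (two 8.75 L containers = 17.5 L) = 40.24 L.
40.24 L ≤ 50 L (rail limit, Group H-6) — within limit.
Group H-4 quantity: 14 units.
14 units is within the rail limit of 25 units for Group H-4.
Every hazard group is within its rail limit and no segregation rule is violated.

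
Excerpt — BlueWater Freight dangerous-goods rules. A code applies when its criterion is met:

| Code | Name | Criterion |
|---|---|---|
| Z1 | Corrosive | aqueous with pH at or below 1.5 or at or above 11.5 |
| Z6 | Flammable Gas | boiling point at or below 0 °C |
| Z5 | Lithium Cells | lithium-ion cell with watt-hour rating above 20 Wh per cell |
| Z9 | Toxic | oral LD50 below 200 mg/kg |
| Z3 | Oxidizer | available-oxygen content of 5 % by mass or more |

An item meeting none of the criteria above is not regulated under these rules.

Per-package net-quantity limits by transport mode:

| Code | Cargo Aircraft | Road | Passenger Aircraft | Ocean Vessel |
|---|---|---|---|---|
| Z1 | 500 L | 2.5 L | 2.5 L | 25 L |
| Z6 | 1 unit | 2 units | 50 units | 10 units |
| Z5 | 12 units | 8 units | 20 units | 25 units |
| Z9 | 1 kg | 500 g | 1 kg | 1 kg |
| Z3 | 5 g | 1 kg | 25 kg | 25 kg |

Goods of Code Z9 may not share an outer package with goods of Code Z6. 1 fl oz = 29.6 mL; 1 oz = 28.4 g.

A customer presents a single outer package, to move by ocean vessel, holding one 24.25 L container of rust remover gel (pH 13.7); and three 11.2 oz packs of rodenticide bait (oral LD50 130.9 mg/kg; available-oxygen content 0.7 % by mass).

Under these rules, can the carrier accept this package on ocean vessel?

The rust remover gel has pH 13.7, which is ≥ 11.5, so it is Code Z1 (Corrosive).
Rodenticide bait: oral LD50 130.9 mg/kg < 200 mg/kg → Code Z9 (Toxic).
Code Z9 quantity: three 11.2 oz packs = 954.24 g.
954.24 g ≤ 1 kg (ocean vessel limit, Code Z9) — within limit.
Code Z1 quantity: 24.25 L.
24.25 L ≤ 25 L (ocean vessel limit, Code Z1) — within limit.
The segregation rule (Code Z9 with Code Z6) does not apply to Code Z9 with Code Z1.
Every hazard code is within its ocean vessel limit and no segregation rule is violated.

Yes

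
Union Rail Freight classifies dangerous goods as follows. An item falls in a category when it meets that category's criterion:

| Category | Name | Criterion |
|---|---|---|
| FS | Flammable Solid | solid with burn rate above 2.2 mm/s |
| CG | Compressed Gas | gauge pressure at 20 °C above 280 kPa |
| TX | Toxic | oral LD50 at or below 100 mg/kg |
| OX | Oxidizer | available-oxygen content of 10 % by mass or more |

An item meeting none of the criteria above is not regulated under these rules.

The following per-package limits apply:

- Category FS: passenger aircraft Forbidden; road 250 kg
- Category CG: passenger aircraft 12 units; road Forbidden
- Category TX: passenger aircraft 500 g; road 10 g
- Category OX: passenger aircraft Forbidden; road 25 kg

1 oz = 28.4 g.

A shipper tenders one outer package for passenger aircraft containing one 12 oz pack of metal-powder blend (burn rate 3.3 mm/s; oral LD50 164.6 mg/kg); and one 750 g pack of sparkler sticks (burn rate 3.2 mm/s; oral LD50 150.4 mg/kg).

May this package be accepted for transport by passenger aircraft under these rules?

No

Burn rate 3.3 mm/s meets the Category FS criterion (Flammable Solid), so the metal-powder blend is Category FS.
Sparkler sticks: burn rate 3.2 mm/s > 2.2 mm/s → Category FS (Flammable Solid).
Category FS net quantity: (one 12 oz pack = 340.8 g) + 750 g = 1090.8 g.
By passenger aircraft, Category FS is Forbidden regardless of quantity.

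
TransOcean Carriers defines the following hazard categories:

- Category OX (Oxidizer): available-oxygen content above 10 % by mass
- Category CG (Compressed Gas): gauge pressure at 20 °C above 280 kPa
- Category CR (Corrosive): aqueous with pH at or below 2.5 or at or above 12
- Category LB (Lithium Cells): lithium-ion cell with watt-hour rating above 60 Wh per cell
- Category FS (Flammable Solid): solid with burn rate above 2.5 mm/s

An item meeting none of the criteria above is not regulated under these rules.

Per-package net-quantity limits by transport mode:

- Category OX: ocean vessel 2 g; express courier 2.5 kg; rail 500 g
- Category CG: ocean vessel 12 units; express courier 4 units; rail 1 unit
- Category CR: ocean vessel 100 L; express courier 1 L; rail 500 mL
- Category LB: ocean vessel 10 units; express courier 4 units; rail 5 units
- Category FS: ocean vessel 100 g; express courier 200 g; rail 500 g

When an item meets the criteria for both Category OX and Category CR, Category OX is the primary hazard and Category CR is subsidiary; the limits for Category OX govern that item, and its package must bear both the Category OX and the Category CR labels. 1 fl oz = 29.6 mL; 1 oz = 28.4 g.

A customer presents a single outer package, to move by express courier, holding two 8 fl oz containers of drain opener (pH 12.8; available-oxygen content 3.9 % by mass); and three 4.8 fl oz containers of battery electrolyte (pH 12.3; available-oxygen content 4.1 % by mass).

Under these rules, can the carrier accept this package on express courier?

Drain opener: pH 12.8 ≥ 12 → Category CR (Corrosive).
pH 12.3 meets the Category CR criterion (Corrosive), so the battery electrolyte is Category CR.
Category CR net quantity: (two 8 fl oz containers = 473.6 mL) + (three 4.8 fl oz containers = 426.24 mL) = 899.84 mL.
That is within the Category CR express courier limit of 1 L.

Yes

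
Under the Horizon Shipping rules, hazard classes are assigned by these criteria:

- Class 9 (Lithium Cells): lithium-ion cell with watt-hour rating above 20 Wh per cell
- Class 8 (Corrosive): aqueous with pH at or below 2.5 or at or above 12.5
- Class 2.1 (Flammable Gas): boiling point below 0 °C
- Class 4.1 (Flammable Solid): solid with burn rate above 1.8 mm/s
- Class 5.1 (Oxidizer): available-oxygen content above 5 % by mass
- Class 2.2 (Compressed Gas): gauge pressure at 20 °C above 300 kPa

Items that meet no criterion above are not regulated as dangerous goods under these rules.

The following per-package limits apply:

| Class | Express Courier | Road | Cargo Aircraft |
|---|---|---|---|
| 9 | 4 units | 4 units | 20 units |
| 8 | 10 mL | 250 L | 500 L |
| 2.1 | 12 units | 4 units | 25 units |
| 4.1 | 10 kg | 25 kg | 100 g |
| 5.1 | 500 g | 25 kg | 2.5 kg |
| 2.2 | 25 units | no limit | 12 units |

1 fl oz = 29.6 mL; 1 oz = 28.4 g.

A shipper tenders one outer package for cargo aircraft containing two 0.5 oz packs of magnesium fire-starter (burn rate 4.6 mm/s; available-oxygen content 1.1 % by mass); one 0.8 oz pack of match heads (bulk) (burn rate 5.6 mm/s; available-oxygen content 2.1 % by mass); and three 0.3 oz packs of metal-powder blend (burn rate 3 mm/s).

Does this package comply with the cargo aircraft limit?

Yes

Magnesium fire-starter: burn rate 4.6 mm/s > 1.8 mm/s → Class 4.1 (Flammable Solid).
With burn rate 5.6 mm/s (> 1.8 mm/s), the match heads (bulk) fall in Class 4.1.
With burn rate 3 mm/s (> 1.8 mm/s), the metal-powder blend falls in Class 4.1.
Total Class 4.1: (two 0.5 oz packs = 28.4 g) + (one 0.8 oz pack = 22.72 g) + (three 0.3 oz packs = 25.56 g) = 76.68 g.
76.68 g is within the cargo aircraft limit of 100 g for Class 4.1.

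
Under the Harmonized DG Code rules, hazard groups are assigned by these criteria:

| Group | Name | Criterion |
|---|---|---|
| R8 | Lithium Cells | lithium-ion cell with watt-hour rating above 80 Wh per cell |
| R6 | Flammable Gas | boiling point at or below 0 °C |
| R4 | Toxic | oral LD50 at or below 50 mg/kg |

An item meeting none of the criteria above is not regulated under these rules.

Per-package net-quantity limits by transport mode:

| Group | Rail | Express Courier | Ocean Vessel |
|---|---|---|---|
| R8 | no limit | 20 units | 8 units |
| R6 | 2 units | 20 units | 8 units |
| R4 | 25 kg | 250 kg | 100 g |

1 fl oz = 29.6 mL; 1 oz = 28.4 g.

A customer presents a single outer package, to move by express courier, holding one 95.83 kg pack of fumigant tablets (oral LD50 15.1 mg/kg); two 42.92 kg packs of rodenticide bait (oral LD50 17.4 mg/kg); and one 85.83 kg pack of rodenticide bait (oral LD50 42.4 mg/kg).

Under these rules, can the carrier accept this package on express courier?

With oral LD50 15.1 mg/kg (≤ 50 mg/kg), the fumigant tablets fall in Group R4.
Rodenticide bait: oral LD50 17.4 mg/kg ≤ 50 mg/kg → Group R4 (Toxic).
Rodenticide bait: oral LD50 42.4 mg/kg ≤ 50 mg/kg → Group R4 (Toxic).
Total Group R4: 95.83 kg + (two 42.92 kg packs = 85.84 kg) + 85.83 kg = 267.5 kg.
That exceeds the Group R4 express courier limit of 250 kg.

No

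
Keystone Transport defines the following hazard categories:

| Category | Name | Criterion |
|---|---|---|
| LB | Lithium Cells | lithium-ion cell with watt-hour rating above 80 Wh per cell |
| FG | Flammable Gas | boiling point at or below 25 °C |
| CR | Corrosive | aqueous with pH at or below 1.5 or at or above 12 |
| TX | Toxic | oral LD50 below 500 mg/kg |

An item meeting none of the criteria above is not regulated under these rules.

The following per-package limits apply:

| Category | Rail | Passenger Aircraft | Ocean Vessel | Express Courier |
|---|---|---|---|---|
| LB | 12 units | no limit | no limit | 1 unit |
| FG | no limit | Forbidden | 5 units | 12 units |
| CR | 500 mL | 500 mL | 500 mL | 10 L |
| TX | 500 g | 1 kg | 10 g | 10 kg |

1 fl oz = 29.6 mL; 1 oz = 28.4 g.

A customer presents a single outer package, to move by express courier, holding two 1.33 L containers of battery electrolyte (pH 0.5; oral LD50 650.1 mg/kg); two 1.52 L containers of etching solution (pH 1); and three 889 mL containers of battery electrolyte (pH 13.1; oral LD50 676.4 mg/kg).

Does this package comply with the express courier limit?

With pH 0.5 (≤ 1.5), the battery electrolyte falls in Category CR.
With pH 1 (≤ 1.5), the etching solution falls in Category CR.
With pH 13.1 (≥ 12), the battery electrolyte falls in Category CR.
Category CR net quantity: (two 1.33 L containers = 2.66 L) + (two 1.52 L containers = 3.04 L) + (three 889 mL containers = 2.667 L) = 8.367 L.
That is within the Category CR express courier limit of 10 L.

Yes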